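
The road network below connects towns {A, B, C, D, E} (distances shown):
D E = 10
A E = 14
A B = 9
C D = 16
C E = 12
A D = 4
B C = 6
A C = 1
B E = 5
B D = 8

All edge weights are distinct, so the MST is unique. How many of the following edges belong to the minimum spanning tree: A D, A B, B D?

Kruskal: consider edges lightest-first.
A C (1): add. Components now {A,C} {B} {D} {E}
A D (4): add. Components now {A,C,D} {B} {E}
B E (5): add. Components now {A,C,D} {B,E}
B C (6): add. Components now {A,B,C,D,E}
MST edge set: {A C, A D, B E, B C}.
Of the listed edges, {A D} are in the MST → 1.

1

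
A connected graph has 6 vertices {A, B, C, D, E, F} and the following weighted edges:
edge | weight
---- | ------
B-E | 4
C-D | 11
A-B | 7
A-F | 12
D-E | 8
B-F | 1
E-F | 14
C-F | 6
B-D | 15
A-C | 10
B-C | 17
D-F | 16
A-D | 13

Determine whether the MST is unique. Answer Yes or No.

Yes

Kruskal's algorithm — process edges by increasing weight (ties by edge label):
B-F (1): add — endpoints in different components.
B-E (4): add — endpoints in different components.
C-F (6): add — endpoints in different components.
A-B (7): add — endpoints in different components.
D-E (8): add — endpoints in different components.
Every non-tree edge has weight strictly greater than the heaviest edge on the tree path between its endpoints, so the MST is unique.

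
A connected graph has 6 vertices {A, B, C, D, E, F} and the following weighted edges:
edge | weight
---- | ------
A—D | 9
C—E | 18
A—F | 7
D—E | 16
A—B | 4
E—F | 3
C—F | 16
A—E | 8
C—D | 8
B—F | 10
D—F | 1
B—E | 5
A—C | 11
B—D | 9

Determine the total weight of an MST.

21

Sort edges by weight, then run Kruskal:
D—F (1): add. Components now {A} {B} {C} {D,F} {E}
E—F (3): add. Components now {A} {B} {C} {D,E,F}
A—B (4): add. Components now {A,B} {C} {D,E,F}
B—E (5): add. Components now {A,B,D,E,F} {C}
A—F (7): skip — A and F already connected.
A—E (8): skip — A and E already connected.
C—D (8): add. Components now {A,B,C,D,E,F}
MST edges: D—F, E—F, A—B, B—E, C—D; total weight 1+3+4+5+8 = 21.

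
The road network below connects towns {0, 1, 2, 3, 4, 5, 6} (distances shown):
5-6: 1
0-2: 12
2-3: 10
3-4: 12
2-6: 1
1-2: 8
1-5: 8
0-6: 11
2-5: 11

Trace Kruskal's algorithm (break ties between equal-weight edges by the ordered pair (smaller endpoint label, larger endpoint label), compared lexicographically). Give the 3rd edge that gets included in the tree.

1-2

Sort edges by weight, then run Kruskal:
2-6 (1): add — endpoints in different components.
5-6 (1): add — endpoints in different components.
1-2 (8): add — endpoints in different components.
1-5 (8): skip — 1 and 5 already connected.
2-3 (10): add — endpoints in different components.
0-6 (11): add — endpoints in different components.
2-5 (11): skip — 2 and 5 already connected.
0-2 (12): skip — 0 and 2 already connected.
3-4 (12): add — endpoints in different components.
The 3rd edge added is 1-2.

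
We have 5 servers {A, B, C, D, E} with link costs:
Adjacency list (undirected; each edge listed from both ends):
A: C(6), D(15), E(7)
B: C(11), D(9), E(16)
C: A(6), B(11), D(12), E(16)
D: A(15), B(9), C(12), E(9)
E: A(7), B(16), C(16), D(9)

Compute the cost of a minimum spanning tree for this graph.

31

Grow the tree from D using Prim:
Step 1: frontier [B-D 9, D-E 9, C-D 12, A-D 15] → take B-D (9); add B.
Step 2: frontier [B-C 11, B-E 16, D-E 9, C-D 12, A-D 15] → take D-E (9); add E.
Step 3: frontier [B-C 11, C-D 12, A-D 15, A-E 7, C-E 16] → take A-E (7); add A.
Step 4: frontier [A-C 6, B-C 11, C-D 12, C-E 16] → take A-C (6); add C.
MST edges: B-D, D-E, A-E, A-C; total weight 9+9+7+6 = 31.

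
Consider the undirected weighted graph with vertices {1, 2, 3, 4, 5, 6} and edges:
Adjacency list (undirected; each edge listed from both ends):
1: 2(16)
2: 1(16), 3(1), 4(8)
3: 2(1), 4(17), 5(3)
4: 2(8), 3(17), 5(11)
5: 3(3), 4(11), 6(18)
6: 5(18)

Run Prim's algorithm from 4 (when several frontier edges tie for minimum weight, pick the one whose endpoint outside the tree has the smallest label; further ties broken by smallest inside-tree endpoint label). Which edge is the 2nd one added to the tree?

2-3

Prim, starting at 4.
Step 1: cheapest edge leaving the tree is 2 4 (8); add 2.
Step 2: cheapest edge leaving the tree is 2 3 (1); add 3.
Step 3: cheapest edge leaving the tree is 3 5 (3); add 5.
Step 4: cheapest edge leaving the tree is 1 2 (16); add 1.
Step 5: cheapest edge leaving the tree is 5 6 (18); add 6.
The 2nd edge added is 2 3.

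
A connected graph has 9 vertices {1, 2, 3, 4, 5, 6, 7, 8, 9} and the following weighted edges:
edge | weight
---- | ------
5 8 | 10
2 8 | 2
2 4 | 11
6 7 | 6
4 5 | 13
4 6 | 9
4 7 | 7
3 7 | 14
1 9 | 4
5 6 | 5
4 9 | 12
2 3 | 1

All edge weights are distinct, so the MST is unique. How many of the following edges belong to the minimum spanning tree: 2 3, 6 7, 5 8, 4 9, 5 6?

Kruskal's algorithm — process edges by increasing weight (ties by edge label):
2 3 (1): add — endpoints in different components.
2 8 (2): add — endpoints in different components.
1 9 (4): add — endpoints in different components.
5 6 (5): add — endpoints in different components.
6 7 (6): add — endpoints in different components.
4 7 (7): add — endpoints in different components.
4 6 (9): skip — 4 and 6 already connected.
5 8 (10): add — endpoints in different components.
2 4 (11): skip — 2 and 4 already connected.
4 9 (12): add — endpoints in different components.
MST edge set: {2 3, 2 8, 1 9, 5 6, 6 7, 4 7, 5 8, 4 9}.
Of the listed edges, {2 3, 6 7, 5 8, 4 9, 5 6} are in the MST → 5.

5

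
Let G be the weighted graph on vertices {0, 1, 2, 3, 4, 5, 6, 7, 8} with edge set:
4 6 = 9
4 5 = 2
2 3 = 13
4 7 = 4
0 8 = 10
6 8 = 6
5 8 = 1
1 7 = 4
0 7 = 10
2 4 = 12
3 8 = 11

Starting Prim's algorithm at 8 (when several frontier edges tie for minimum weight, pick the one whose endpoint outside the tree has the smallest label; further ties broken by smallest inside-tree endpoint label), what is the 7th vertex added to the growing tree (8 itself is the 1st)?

Prim's algorithm from 8:
Step 1: frontier [5 8 1, 6 8 6, 0 8 10, 3 8 11] → take 5 8 (1); add 5.
Step 2: frontier [4 5 2, 6 8 6, 0 8 10, 3 8 11] → take 4 5 (2); add 4.
Step 3: frontier [4 7 4, 4 6 9, 2 4 12, 6 8 6, 0 8 10, 3 8 11] → take 4 7 (4); add 7.
Step 4: frontier [4 6 9, 2 4 12, 1 7 4, 0 7 10, 6 8 6, 0 8 10, 3 8 11] → take 1 7 (4); add 1.
Step 5: frontier [4 6 9, 2 4 12, 0 7 10, 6 8 6, 0 8 10, 3 8 11] → take 6 8 (6); add 6.
Step 6: frontier [2 4 12, 0 7 10, 0 8 10, 3 8 11] → take 0 7 (10); add 0.
Step 7: frontier [2 4 12, 3 8 11] → take 3 8 (11); add 3.
Step 8: frontier [2 3 13, 2 4 12] → take 2 4 (12); add 2.
Vertex order: 8, 5, 4, 7, 1, 6, 0, 3, 2. The 7th vertex is 0.

0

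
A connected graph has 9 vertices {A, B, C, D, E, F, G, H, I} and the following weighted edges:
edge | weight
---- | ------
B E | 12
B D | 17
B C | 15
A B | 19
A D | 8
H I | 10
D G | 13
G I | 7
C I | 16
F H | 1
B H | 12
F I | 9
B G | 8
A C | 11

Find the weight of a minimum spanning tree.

69

Grow the tree from G using Prim:
Step 1: frontier [G I 7, B G 8, D G 13] → take G I (7); add I.
Step 2: frontier [B G 8, D G 13, F I 9, H I 10, C I 16] → take B G (8); add B.
Step 3: frontier [B E 12, B H 12, B C 15, B D 17, A B 19, D G 13, F I 9, H I 10, C I 16] → take F I (9); add F.
Step 4: frontier [B E 12, B H 12, B C 15, B D 17, A B 19, F H 1, D G 13, H I 10, C I 16] → take F H (1); add H.
Step 5: frontier [B E 12, B C 15, B D 17, A B 19, D G 13, C I 16] → take B E (12); add E.
Step 6: frontier [B C 15, B D 17, A B 19, D G 13, C I 16] → take D G (13); add D.
Step 7: frontier [B C 15, A B 19, A D 8, C I 16] → take A D (8); add A.
Step 8: frontier [A C 11, B C 15, C I 16] → take A C (11); add C.
MST edges: G I, B G, F I, F H, B E, D G, A D, A C; total weight 7+8+9+1+12+13+8+11 = 69.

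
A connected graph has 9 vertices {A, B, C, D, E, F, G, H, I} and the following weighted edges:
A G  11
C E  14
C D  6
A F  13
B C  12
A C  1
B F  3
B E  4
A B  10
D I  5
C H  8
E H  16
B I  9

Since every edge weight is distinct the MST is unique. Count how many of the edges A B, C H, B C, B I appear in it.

2

Sort edges by weight, then run Kruskal:
A C (1): add — endpoints in different components.
B F (3): add — endpoints in different components.
B E (4): add — endpoints in different components.
D I (5): add — endpoints in different components.
C D (6): add — endpoints in different components.
C H (8): add — endpoints in different components.
B I (9): add — endpoints in different components.
A B (10): skip — A and B already connected.
A G (11): add — endpoints in different components.
MST edge set: {A C, B F, B E, D I, C D, C H, B I, A G}.
Of the listed edges, {C H, B I} are in the MST → 2.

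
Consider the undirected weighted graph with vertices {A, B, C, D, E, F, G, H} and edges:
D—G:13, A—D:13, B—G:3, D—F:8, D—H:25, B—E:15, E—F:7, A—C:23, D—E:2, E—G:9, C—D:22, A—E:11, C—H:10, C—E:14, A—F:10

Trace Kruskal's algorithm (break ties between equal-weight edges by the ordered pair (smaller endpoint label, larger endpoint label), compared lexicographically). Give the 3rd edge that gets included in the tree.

E-F

Kruskal: consider edges lightest-first.
D—E (2): add — endpoints in different components.
B—G (3): add — endpoints in different components.
E—F (7): add — endpoints in different components.
D—F (8): skip — D and F already connected.
E—G (9): add — endpoints in different components.
A—F (10): add — endpoints in different components.
C—H (10): add — endpoints in different components.
A—E (11): skip — A and E already connected.
A—D (13): skip — A and D already connected.
D—G (13): skip — D and G already connected.
C—E (14): add — endpoints in different components.
The 3rd edge added is E—F.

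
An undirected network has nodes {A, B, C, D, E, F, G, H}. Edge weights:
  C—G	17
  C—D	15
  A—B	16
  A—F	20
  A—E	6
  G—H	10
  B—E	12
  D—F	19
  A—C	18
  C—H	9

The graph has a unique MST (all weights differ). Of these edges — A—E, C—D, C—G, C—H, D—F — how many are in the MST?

4

Kruskal: consider edges lightest-first.
A—E (6): add — endpoints in different components.
C—H (9): add — endpoints in different components.
G—H (10): add — endpoints in different components.
B—E (12): add — endpoints in different components.
C—D (15): add — endpoints in different components.
A—B (16): skip — A and B already connected.
C—G (17): skip — C and G already connected.
A—C (18): add — endpoints in different components.
D—F (19): add — endpoints in different components.
MST edge set: {A—E, C—H, G—H, B—E, C—D, A—C, D—F}.
Of the listed edges, {A—E, C—D, C—H, D—F} are in the MST → 4.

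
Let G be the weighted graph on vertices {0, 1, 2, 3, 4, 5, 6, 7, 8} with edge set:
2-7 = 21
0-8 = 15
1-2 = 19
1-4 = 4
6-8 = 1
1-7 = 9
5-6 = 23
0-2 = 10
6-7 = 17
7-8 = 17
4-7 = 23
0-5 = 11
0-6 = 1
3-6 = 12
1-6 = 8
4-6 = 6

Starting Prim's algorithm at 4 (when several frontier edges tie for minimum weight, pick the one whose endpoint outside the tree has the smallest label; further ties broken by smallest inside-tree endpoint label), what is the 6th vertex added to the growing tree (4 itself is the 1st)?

7

Prim's algorithm from 4:
Step 1: cheapest edge leaving the tree is 1-4 (4); add 1.
Step 2: cheapest edge leaving the tree is 4-6 (6); add 6.
Step 3: cheapest edge leaving the tree is 0-6 (1); add 0.
Step 4: cheapest edge leaving the tree is 6-8 (1); add 8.
Step 5: cheapest edge leaving the tree is 1-7 (9); add 7.
Step 6: cheapest edge leaving the tree is 0-2 (10); add 2.
Step 7: cheapest edge leaving the tree is 0-5 (11); add 5.
Step 8: cheapest edge leaving the tree is 3-6 (12); add 3.
Vertex order: 4, 1, 6, 0, 8, 7, 2, 5, 3. The 6th vertex is 7.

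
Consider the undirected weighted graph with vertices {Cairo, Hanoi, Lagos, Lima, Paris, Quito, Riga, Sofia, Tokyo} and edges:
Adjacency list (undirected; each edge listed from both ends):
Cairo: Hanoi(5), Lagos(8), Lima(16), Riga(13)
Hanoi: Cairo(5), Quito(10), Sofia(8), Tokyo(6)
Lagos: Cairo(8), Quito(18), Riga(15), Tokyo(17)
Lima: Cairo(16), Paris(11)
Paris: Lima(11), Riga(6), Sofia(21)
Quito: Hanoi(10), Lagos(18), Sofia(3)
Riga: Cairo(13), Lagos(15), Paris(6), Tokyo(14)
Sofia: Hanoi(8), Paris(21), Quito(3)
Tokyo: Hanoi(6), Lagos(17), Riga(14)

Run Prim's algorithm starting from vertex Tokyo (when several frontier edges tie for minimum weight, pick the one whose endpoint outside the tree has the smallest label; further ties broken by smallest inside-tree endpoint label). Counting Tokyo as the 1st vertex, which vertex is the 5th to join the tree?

Prim's algorithm from Tokyo:
Step 1: cheapest edge leaving the tree is Hanoi Tokyo (6); add Hanoi.
Step 2: cheapest edge leaving the tree is Cairo Hanoi (5); add Cairo.
Step 3: cheapest edge leaving the tree is Cairo Lagos (8); add Lagos.
Step 4: cheapest edge leaving the tree is Hanoi Sofia (8); add Sofia.
Step 5: cheapest edge leaving the tree is Quito Sofia (3); add Quito.
Step 6: cheapest edge leaving the tree is Cairo Riga (13); add Riga.
Step 7: cheapest edge leaving the tree is Paris Riga (6); add Paris.
Step 8: cheapest edge leaving the tree is Lima Paris (11); add Lima.
Vertex order: Tokyo, Hanoi, Cairo, Lagos, Sofia, Quito, Riga, Paris, Lima. The 5th vertex is Sofia.

Sofia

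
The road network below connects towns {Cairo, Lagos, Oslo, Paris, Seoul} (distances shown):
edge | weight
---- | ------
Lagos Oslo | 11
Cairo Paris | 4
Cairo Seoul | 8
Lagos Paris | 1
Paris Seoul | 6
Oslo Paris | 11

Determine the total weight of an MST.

22

Sort edges by weight, then run Kruskal:
Lagos Paris (1): add — endpoints in different components.
Cairo Paris (4): add — endpoints in different components.
Paris Seoul (6): add — endpoints in different components.
Cairo Seoul (8): skip — Seoul and Cairo already connected.
Lagos Oslo (11): add — endpoints in different components.
MST edges: Lagos Paris, Cairo Paris, Paris Seoul, Lagos Oslo; total weight 1+4+6+11 = 22.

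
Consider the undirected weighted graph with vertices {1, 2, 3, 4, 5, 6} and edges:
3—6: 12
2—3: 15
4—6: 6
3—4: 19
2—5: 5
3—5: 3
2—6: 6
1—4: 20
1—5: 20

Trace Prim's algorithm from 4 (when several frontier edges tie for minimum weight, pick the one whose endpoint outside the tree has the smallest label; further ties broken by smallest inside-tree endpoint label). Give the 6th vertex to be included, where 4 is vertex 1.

1

Prim's algorithm from 4:
Step 1: cheapest edge leaving the tree is 4—6 (6); add 6.
Step 2: cheapest edge leaving the tree is 2—6 (6); add 2.
Step 3: cheapest edge leaving the tree is 2—5 (5); add 5.
Step 4: cheapest edge leaving the tree is 3—5 (3); add 3.
Step 5: cheapest edge leaving the tree is 1—4 (20); add 1.
Vertex order: 4, 6, 2, 5, 3, 1. The 6th vertex is 1.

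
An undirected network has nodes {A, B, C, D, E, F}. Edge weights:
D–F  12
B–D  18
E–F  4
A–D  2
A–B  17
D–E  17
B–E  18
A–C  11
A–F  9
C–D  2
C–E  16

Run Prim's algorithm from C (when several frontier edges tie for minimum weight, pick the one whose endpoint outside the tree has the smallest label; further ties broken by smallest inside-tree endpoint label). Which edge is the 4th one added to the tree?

E-F

Prim's algorithm from C:
Step 1: frontier [C–D 2, A–C 11, C–E 16] → take C–D (2); add D.
Step 2: frontier [A–C 11, C–E 16, A–D 2, D–F 12, D–E 17, B–D 18] → take A–D (2); add A.
Step 3: frontier [A–F 9, A–B 17, C–E 16, D–F 12, D–E 17, B–D 18] → take A–F (9); add F.
Step 4: frontier [A–B 17, C–E 16, D–E 17, B–D 18, E–F 4] → take E–F (4); add E.
Step 5: frontier [A–B 17, B–D 18, B–E 18] → take A–B (17); add B.
The 4th edge added is E–F.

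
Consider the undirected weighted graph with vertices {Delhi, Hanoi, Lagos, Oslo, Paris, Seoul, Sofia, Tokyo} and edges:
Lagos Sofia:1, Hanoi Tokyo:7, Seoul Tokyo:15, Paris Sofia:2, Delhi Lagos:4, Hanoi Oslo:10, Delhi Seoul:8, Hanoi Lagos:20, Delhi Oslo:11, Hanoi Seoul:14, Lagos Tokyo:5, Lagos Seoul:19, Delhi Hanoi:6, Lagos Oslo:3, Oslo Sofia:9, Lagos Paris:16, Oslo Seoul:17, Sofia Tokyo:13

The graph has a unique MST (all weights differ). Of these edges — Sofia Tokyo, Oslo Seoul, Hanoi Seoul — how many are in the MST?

Sort edges by weight, then run Kruskal:
Lagos Sofia (1): add — endpoints in different components.
Paris Sofia (2): add — endpoints in different components.
Lagos Oslo (3): add — endpoints in different components.
Delhi Lagos (4): add — endpoints in different components.
Lagos Tokyo (5): add — endpoints in different components.
Delhi Hanoi (6): add — endpoints in different components.
Hanoi Tokyo (7): skip — Hanoi and Tokyo already connected.
Delhi Seoul (8): add — endpoints in different components.
MST edge set: {Lagos Sofia, Paris Sofia, Lagos Oslo, Delhi Lagos, Lagos Tokyo, Delhi Hanoi, Delhi Seoul}.
Of the listed edges, {} are in the MST → 0.

0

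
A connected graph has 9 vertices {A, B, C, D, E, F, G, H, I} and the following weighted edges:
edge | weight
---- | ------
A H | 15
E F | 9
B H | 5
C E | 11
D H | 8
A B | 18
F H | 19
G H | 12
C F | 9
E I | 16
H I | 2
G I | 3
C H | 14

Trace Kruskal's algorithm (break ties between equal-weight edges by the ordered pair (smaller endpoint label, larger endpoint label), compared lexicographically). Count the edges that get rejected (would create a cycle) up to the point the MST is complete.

Kruskal's algorithm — process edges by increasing weight (ties by edge label):
H I (2): add — endpoints in different components.
G I (3): add — endpoints in different components.
B H (5): add — endpoints in different components.
D H (8): add — endpoints in different components.
C F (9): add — endpoints in different components.
E F (9): add — endpoints in different components.
C E (11): skip — C and E already connected.
G H (12): skip — G and H already connected.
C H (14): add — endpoints in different components.
A H (15): add — endpoints in different components.
Edges rejected before the tree was complete: 2.

2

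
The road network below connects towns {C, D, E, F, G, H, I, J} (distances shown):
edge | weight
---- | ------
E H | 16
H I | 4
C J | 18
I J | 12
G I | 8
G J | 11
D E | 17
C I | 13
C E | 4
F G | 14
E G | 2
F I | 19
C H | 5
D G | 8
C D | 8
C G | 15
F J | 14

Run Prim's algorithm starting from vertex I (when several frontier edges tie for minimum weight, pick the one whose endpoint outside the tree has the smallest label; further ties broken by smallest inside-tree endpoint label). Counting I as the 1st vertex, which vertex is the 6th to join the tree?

Grow the tree from I using Prim:
Step 1: cheapest edge leaving the tree is H I (4); add H.
Step 2: cheapest edge leaving the tree is C H (5); add C.
Step 3: cheapest edge leaving the tree is C E (4); add E.
Step 4: cheapest edge leaving the tree is E G (2); add G.
Step 5: cheapest edge leaving the tree is C D (8); add D.
Step 6: cheapest edge leaving the tree is G J (11); add J.
Step 7: cheapest edge leaving the tree is F G (14); add F.
Vertex order: I, H, C, E, G, D, J, F. The 6th vertex is D.

D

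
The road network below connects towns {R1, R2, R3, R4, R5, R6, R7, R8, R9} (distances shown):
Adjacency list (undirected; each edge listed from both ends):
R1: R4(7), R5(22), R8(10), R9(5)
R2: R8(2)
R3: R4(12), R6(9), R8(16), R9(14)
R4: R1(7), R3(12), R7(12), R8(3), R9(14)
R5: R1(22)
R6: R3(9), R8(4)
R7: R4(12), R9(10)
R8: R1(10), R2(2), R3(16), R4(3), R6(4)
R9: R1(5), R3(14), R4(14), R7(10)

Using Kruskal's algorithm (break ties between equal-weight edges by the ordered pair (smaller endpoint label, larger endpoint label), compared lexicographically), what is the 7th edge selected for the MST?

Kruskal's algorithm — process edges by increasing weight (ties by edge label):
R2—R8 (2): add — endpoints in different components.
R4—R8 (3): add — endpoints in different components.
R6—R8 (4): add — endpoints in different components.
R1—R9 (5): add — endpoints in different components.
R1—R4 (7): add — endpoints in different components.
R3—R6 (9): add — endpoints in different components.
R1—R8 (10): skip — R1 and R8 already connected.
R7—R9 (10): add — endpoints in different components.
R3—R4 (12): skip — R3 and R4 already connected.
R4—R7 (12): skip — R4 and R7 already connected.
R3—R9 (14): skip — R9 and R3 already connected.
R4—R9 (14): skip — R9 and R4 already connected.
R3—R8 (16): skip — R3 and R8 already connected.
R1—R5 (22): add — endpoints in different components.
The 7th edge added is R7—R9.

R7-R9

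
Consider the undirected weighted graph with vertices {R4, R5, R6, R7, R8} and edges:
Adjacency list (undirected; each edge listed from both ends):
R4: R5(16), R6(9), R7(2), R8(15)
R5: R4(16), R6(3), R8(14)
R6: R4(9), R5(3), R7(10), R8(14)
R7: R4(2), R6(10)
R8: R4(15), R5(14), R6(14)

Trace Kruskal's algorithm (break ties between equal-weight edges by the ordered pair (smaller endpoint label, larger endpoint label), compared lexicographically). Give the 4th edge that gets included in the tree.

Kruskal's algorithm — process edges by increasing weight (ties by edge label):
R4-R7 (2): add. Components now {R4,R7} {R8} {R6} {R5}
R5-R6 (3): add. Components now {R4,R7} {R8} {R5,R6}
R4-R6 (9): add. Components now {R4,R5,R6,R7} {R8}
R6-R7 (10): skip — R7 and R6 already connected.
R5-R8 (14): add. Components now {R4,R5,R6,R7,R8}
The 4th edge added is R5-R8.

R5-R8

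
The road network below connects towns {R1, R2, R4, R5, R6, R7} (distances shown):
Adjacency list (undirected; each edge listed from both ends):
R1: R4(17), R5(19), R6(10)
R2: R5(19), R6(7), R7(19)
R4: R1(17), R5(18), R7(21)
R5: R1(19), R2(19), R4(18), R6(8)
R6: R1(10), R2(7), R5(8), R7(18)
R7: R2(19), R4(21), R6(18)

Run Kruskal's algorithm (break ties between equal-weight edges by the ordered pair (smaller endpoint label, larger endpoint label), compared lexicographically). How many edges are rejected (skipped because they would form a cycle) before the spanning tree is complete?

Kruskal: consider edges lightest-first.
R2–R6 (7): add — endpoints in different components.
R5–R6 (8): add — endpoints in different components.
R1–R6 (10): add — endpoints in different components.
R1–R4 (17): add — endpoints in different components.
R4–R5 (18): skip — R5 and R4 already connected.
R6–R7 (18): add — endpoints in different components.
Edges rejected before the tree was complete: 1.

1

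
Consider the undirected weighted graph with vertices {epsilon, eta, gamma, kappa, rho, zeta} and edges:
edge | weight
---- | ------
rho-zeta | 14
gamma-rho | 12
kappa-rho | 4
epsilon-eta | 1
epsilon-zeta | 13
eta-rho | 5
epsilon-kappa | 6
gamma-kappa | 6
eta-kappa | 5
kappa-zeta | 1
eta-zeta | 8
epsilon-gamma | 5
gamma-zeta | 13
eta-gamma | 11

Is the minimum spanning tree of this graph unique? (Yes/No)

Sort edges by weight, then run Kruskal:
epsilon-eta (1): add. Components now {epsilon,eta} {zeta} {kappa} {rho} {gamma}
kappa-zeta (1): add. Components now {epsilon,eta} {kappa,zeta} {rho} {gamma}
kappa-rho (4): add. Components now {epsilon,eta} {kappa,rho,zeta} {gamma}
epsilon-gamma (5): add. Components now {epsilon,eta,gamma} {kappa,rho,zeta}
eta-kappa (5): add. Components now {epsilon,eta,gamma,kappa,rho,zeta}
Non-tree edge eta-rho has weight 5, equal to the heaviest edge on its tree cycle — swapping gives another MST of the same weight. Not unique.

No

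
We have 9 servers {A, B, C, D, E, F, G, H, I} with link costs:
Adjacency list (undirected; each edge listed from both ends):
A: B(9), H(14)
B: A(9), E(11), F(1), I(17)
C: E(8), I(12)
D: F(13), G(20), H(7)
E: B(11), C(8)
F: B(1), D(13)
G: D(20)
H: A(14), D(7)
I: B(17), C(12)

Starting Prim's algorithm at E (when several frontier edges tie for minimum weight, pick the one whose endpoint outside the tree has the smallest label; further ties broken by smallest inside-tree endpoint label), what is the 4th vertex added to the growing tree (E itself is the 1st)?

Grow the tree from E using Prim:
Step 1: cheapest edge leaving the tree is C E (8); add C.
Step 2: cheapest edge leaving the tree is B E (11); add B.
Step 3: cheapest edge leaving the tree is B F (1); add F.
Step 4: cheapest edge leaving the tree is A B (9); add A.
Step 5: cheapest edge leaving the tree is C I (12); add I.
Step 6: cheapest edge leaving the tree is D F (13); add D.
Step 7: cheapest edge leaving the tree is D H (7); add H.
Step 8: cheapest edge leaving the tree is D G (20); add G.
Vertex order: E, C, B, F, A, I, D, H, G. The 4th vertex is F.

F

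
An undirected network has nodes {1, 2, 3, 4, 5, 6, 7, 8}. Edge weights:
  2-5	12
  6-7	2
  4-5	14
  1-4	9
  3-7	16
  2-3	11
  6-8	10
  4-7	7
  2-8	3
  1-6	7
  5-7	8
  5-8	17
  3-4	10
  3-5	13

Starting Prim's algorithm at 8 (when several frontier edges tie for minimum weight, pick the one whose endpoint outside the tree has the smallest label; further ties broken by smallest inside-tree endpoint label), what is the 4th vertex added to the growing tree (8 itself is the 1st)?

Grow the tree from 8 using Prim:
Step 1: frontier [2-8 3, 6-8 10, 5-8 17] → take 2-8 (3); add 2.
Step 2: frontier [2-3 11, 2-5 12, 6-8 10, 5-8 17] → take 6-8 (10); add 6.
Step 3: frontier [2-3 11, 2-5 12, 6-7 2, 1-6 7, 5-8 17] → take 6-7 (2); add 7.
Step 4: frontier [2-3 11, 2-5 12, 1-6 7, 4-7 7, 5-7 8, 3-7 16, 5-8 17] → take 1-6 (7); add 1.
Step 5: frontier [1-4 9, 2-3 11, 2-5 12, 4-7 7, 5-7 8, 3-7 16, 5-8 17] → take 4-7 (7); add 4.
Step 6: frontier [2-3 11, 2-5 12, 3-4 10, 4-5 14, 5-7 8, 3-7 16, 5-8 17] → take 5-7 (8); add 5.
Step 7: frontier [2-3 11, 3-4 10, 3-5 13, 3-7 16] → take 3-4 (10); add 3.
Vertex order: 8, 2, 6, 7, 1, 4, 5, 3. The 4th vertex is 7.

7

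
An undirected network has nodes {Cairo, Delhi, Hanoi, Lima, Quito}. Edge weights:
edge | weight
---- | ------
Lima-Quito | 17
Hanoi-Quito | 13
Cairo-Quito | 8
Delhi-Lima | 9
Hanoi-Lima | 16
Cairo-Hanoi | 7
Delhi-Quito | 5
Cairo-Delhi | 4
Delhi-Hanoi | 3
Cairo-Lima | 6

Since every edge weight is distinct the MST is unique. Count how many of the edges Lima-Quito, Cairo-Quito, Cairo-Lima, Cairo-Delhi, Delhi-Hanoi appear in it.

3

Sort edges by weight, then run Kruskal:
Delhi-Hanoi (3): add — endpoints in different components.
Cairo-Delhi (4): add — endpoints in different components.
Delhi-Quito (5): add — endpoints in different components.
Cairo-Lima (6): add — endpoints in different components.
MST edge set: {Delhi-Hanoi, Cairo-Delhi, Delhi-Quito, Cairo-Lima}.
Of the listed edges, {Cairo-Lima, Cairo-Delhi, Delhi-Hanoi} are in the MST → 3.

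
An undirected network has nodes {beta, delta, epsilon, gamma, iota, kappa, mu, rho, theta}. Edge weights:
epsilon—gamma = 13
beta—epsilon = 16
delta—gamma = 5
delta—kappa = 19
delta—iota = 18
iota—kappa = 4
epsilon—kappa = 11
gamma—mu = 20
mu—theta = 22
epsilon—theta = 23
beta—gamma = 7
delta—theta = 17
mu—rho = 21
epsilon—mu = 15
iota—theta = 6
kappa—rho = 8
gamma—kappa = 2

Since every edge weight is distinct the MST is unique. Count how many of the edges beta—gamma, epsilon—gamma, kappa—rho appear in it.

2

Kruskal's algorithm — process edges by increasing weight (ties by edge label):
gamma—kappa (2): add — endpoints in different components.
iota—kappa (4): add — endpoints in different components.
delta—gamma (5): add — endpoints in different components.
iota—theta (6): add — endpoints in different components.
beta—gamma (7): add — endpoints in different components.
kappa—rho (8): add — endpoints in different components.
epsilon—kappa (11): add — endpoints in different components.
epsilon—gamma (13): skip — gamma and epsilon already connected.
epsilon—mu (15): add — endpoints in different components.
MST edge set: {gamma—kappa, iota—kappa, delta—gamma, iota—theta, beta—gamma, kappa—rho, epsilon—kappa, epsilon—mu}.
Of the listed edges, {beta—gamma, kappa—rho} are in the MST → 2.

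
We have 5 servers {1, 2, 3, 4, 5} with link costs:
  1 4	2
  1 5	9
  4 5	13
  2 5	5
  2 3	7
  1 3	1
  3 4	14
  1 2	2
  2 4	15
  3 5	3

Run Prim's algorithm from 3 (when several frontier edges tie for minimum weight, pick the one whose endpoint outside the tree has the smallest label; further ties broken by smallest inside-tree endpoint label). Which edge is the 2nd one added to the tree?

Prim, starting at 3.
Step 1: frontier [1 3 1, 3 5 3, 2 3 7, 3 4 14] → take 1 3 (1); add 1.
Step 2: frontier [1 2 2, 1 4 2, 1 5 9, 3 5 3, 2 3 7, 3 4 14] → take 1 2 (2); add 2.
Step 3: frontier [1 4 2, 1 5 9, 2 5 5, 2 4 15, 3 5 3, 3 4 14] → take 1 4 (2); add 4.
Step 4: frontier [1 5 9, 2 5 5, 3 5 3, 4 5 13] → take 3 5 (3); add 5.
The 2nd edge added is 1 2.

1-2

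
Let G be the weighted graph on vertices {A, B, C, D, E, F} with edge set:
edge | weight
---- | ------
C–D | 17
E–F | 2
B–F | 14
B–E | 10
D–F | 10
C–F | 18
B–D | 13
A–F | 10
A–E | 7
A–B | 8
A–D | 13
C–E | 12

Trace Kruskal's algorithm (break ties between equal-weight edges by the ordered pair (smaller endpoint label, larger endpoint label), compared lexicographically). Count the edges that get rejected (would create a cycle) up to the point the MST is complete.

2

Kruskal's algorithm — process edges by increasing weight (ties by edge label):
E–F (2): add — endpoints in different components.
A–E (7): add — endpoints in different components.
A–B (8): add — endpoints in different components.
A–F (10): skip — A and F already connected.
B–E (10): skip — B and E already connected.
D–F (10): add — endpoints in different components.
C–E (12): add — endpoints in different components.
Edges rejected before the tree was complete: 2.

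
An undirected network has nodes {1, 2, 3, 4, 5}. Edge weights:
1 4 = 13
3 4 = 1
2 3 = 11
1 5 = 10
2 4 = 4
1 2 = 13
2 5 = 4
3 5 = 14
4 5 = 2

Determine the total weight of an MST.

Prim, starting at 4.
Step 1: cheapest edge leaving the tree is 3 4 (1); add 3.
Step 2: cheapest edge leaving the tree is 4 5 (2); add 5.
Step 3: cheapest edge leaving the tree is 2 4 (4); add 2.
Step 4: cheapest edge leaving the tree is 1 5 (10); add 1.
MST edges: 3 4, 4 5, 2 4, 1 5; total weight 1+2+4+10 = 17.

17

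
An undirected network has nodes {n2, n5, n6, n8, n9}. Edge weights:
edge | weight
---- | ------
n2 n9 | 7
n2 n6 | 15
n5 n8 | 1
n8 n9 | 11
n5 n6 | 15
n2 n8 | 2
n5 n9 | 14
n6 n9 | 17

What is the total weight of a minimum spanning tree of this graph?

25

Prim's algorithm from n2:
Step 1: frontier [n2 n8 2, n2 n9 7, n2 n6 15] → take n2 n8 (2); add n8.
Step 2: frontier [n2 n9 7, n2 n6 15, n5 n8 1, n8 n9 11] → take n5 n8 (1); add n5.
Step 3: frontier [n2 n9 7, n2 n6 15, n5 n9 14, n5 n6 15, n8 n9 11] → take n2 n9 (7); add n9.
Step 4: frontier [n2 n6 15, n5 n6 15, n6 n9 17] → take n2 n6 (15); add n6.
MST edges: n2 n8, n5 n8, n2 n9, n2 n6; total weight 2+1+7+15 = 25.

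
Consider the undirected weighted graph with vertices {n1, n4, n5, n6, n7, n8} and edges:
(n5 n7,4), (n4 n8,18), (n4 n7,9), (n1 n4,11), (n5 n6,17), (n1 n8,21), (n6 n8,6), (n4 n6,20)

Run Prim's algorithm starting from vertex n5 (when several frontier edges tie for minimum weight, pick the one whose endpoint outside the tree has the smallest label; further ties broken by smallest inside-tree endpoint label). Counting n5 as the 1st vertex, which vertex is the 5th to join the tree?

Grow the tree from n5 using Prim:
Step 1: cheapest edge leaving the tree is n5 n7 (4); add n7.
Step 2: cheapest edge leaving the tree is n4 n7 (9); add n4.
Step 3: cheapest edge leaving the tree is n1 n4 (11); add n1.
Step 4: cheapest edge leaving the tree is n5 n6 (17); add n6.
Step 5: cheapest edge leaving the tree is n6 n8 (6); add n8.
Vertex order: n5, n7, n4, n1, n6, n8. The 5th vertex is n6.

n6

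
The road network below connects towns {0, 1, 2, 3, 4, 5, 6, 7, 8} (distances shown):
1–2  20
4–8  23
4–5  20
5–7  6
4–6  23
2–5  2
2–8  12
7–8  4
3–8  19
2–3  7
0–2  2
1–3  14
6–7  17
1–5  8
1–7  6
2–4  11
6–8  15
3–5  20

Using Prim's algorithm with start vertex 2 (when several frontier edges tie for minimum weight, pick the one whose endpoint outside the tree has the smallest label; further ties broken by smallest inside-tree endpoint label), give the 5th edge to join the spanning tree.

1-7

Prim, starting at 2.
Step 1: cheapest edge leaving the tree is 0–2 (2); add 0.
Step 2: cheapest edge leaving the tree is 2–5 (2); add 5.
Step 3: cheapest edge leaving the tree is 5–7 (6); add 7.
Step 4: cheapest edge leaving the tree is 7–8 (4); add 8.
Step 5: cheapest edge leaving the tree is 1–7 (6); add 1.
Step 6: cheapest edge leaving the tree is 2–3 (7); add 3.
Step 7: cheapest edge leaving the tree is 2–4 (11); add 4.
Step 8: cheapest edge leaving the tree is 6–8 (15); add 6.
The 5th edge added is 1–7.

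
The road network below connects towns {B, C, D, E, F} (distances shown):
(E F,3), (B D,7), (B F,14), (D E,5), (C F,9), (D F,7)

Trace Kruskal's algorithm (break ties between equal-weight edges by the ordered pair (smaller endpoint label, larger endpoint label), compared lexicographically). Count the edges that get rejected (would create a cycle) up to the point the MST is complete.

1

Kruskal's algorithm — process edges by increasing weight (ties by edge label):
E F (3): add. Components now {B} {C} {D} {E,F}
D E (5): add. Components now {B} {C} {D,E,F}
B D (7): add. Components now {B,D,E,F} {C}
D F (7): skip — D and F already connected.
C F (9): add. Components now {B,C,D,E,F}
Edges rejected before the tree was complete: 1.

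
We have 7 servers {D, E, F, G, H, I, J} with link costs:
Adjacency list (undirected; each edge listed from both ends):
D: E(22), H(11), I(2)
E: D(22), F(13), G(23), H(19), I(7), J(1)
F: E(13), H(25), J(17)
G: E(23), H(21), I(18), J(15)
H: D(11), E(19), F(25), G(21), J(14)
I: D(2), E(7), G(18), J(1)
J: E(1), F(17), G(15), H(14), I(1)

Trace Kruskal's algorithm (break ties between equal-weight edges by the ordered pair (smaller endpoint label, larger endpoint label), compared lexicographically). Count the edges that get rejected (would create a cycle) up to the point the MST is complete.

2

Sort edges by weight, then run Kruskal:
E J (1): add — endpoints in different components.
I J (1): add — endpoints in different components.
D I (2): add — endpoints in different components.
E I (7): skip — E and I already connected.
D H (11): add — endpoints in different components.
E F (13): add — endpoints in different components.
H J (14): skip — H and J already connected.
G J (15): add — endpoints in different components.
Edges rejected before the tree was complete: 2.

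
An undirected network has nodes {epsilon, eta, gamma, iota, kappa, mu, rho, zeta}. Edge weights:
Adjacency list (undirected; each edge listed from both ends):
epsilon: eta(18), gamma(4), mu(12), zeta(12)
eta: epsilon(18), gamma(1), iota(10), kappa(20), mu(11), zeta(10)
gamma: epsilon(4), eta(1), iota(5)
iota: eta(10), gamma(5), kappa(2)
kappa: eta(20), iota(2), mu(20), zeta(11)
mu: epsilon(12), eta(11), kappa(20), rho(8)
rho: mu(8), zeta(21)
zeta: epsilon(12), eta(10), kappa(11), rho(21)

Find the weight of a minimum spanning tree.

41

Grow the tree from eta using Prim:
Step 1: cheapest edge leaving the tree is eta gamma (1); add gamma.
Step 2: cheapest edge leaving the tree is epsilon gamma (4); add epsilon.
Step 3: cheapest edge leaving the tree is gamma iota (5); add iota.
Step 4: cheapest edge leaving the tree is iota kappa (2); add kappa.
Step 5: cheapest edge leaving the tree is eta zeta (10); add zeta.
Step 6: cheapest edge leaving the tree is eta mu (11); add mu.
Step 7: cheapest edge leaving the tree is mu rho (8); add rho.
MST edges: eta gamma, epsilon gamma, gamma iota, iota kappa, eta zeta, eta mu, mu rho; total weight 1+4+5+2+10+11+8 = 41.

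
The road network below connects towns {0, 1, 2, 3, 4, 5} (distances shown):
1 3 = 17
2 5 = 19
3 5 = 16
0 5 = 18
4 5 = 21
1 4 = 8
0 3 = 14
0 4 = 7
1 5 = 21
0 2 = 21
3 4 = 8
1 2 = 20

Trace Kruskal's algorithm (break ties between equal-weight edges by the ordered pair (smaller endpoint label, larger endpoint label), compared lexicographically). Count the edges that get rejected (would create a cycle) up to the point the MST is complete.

Kruskal's algorithm — process edges by increasing weight (ties by edge label):
0 4 (7): add — endpoints in different components.
1 4 (8): add — endpoints in different components.
3 4 (8): add — endpoints in different components.
0 3 (14): skip — 0 and 3 already connected.
3 5 (16): add — endpoints in different components.
1 3 (17): skip — 1 and 3 already connected.
0 5 (18): skip — 0 and 5 already connected.
2 5 (19): add — endpoints in different components.
Edges rejected before the tree was complete: 3.

3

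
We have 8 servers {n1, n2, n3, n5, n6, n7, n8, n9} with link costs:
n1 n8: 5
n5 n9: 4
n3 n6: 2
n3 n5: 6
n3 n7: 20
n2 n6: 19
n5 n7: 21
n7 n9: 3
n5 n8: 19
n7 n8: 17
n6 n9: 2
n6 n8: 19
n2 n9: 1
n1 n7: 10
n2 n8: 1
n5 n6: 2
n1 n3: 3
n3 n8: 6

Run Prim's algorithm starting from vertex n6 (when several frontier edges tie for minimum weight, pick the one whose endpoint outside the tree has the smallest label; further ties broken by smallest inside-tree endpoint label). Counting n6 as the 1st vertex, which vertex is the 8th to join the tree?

Grow the tree from n6 using Prim:
Step 1: cheapest edge leaving the tree is n3 n6 (2); add n3.
Step 2: cheapest edge leaving the tree is n5 n6 (2); add n5.
Step 3: cheapest edge leaving the tree is n6 n9 (2); add n9.
Step 4: cheapest edge leaving the tree is n2 n9 (1); add n2.
Step 5: cheapest edge leaving the tree is n2 n8 (1); add n8.
Step 6: cheapest edge leaving the tree is n1 n3 (3); add n1.
Step 7: cheapest edge leaving the tree is n7 n9 (3); add n7.
Vertex order: n6, n3, n5, n9, n2, n8, n1, n7. The 8th vertex is n7.

n7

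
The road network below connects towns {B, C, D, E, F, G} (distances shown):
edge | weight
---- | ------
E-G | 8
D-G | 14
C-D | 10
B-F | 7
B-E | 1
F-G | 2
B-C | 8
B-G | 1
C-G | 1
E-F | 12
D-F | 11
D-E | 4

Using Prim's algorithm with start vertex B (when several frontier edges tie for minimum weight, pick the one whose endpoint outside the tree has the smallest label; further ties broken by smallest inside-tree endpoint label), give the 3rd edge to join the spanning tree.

Grow the tree from B using Prim:
Step 1: frontier [B-E 1, B-G 1, B-F 7, B-C 8] → take B-E (1); add E.
Step 2: frontier [B-G 1, B-F 7, B-C 8, D-E 4, E-G 8, E-F 12] → take B-G (1); add G.
Step 3: frontier [B-F 7, B-C 8, D-E 4, E-F 12, C-G 1, F-G 2, D-G 14] → take C-G (1); add C.
Step 4: frontier [B-F 7, C-D 10, D-E 4, E-F 12, F-G 2, D-G 14] → take F-G (2); add F.
Step 5: frontier [C-D 10, D-E 4, D-F 11, D-G 14] → take D-E (4); add D.
The 3rd edge added is C-G.

C-G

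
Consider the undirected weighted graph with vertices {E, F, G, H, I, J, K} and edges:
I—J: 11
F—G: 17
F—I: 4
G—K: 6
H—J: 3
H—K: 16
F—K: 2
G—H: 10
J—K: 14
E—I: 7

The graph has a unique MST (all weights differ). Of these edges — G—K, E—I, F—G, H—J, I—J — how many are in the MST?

Kruskal's algorithm — process edges by increasing weight (ties by edge label):
F—K (2): add. Components now {E} {F,K} {G} {H} {I} {J}
H—J (3): add. Components now {E} {F,K} {G} {H,J} {I}
F—I (4): add. Components now {E} {F,I,K} {G} {H,J}
G—K (6): add. Components now {E} {F,G,I,K} {H,J}
E—I (7): add. Components now {E,F,G,I,K} {H,J}
G—H (10): add. Components now {E,F,G,H,I,J,K}
MST edge set: {F—K, H—J, F—I, G—K, E—I, G—H}.
Of the listed edges, {G—K, E—I, H—J} are in the MST → 3.

3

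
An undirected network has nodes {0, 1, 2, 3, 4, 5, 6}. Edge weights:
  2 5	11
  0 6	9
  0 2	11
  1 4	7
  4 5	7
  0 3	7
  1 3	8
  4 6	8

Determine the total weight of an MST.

Kruskal: consider edges lightest-first.
0 3 (7): add. Components now {0,3} {1} {2} {4} {5} {6}
1 4 (7): add. Components now {0,3} {1,4} {2} {5} {6}
4 5 (7): add. Components now {0,3} {1,4,5} {2} {6}
1 3 (8): add. Components now {0,1,3,4,5} {2} {6}
4 6 (8): add. Components now {0,1,3,4,5,6} {2}
0 6 (9): skip — 0 and 6 already connected.
0 2 (11): add. Components now {0,1,2,3,4,5,6}
MST edges: 0 3, 1 4, 4 5, 1 3, 4 6, 0 2; total weight 7+7+7+8+8+11 = 48.

48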